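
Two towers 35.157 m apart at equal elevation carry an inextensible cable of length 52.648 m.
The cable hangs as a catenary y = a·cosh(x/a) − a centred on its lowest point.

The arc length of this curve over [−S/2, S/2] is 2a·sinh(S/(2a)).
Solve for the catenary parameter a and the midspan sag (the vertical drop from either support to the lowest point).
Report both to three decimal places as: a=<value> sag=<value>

a=10.861 sag=17.616

seed: a₀ = √(S³/(24(L−S))) = √(35.157³/(24·17.491)) = 10.174305
iter 1: u=1.727735  f(a)=+2.804e+00  f'(a)=-4.580e+00  a ← 10.174305 − (+2.804e+00/-4.580e+00) = 10.786502
iter 2: u=1.629676  f(a)=+2.730e-01  f'(a)=-3.728e+00  a ← 10.786502 − (+2.730e-01/-3.728e+00) = 10.859735
iter 3: u=1.618686  f(a)=+3.205e-03  f'(a)=-3.641e+00  a ← 10.859735 − (+3.205e-03/-3.641e+00) = 10.860615
iter 4: u=1.618555  f(a)=+4.530e-07  f'(a)=-3.640e+00  a ← 10.860615 − (+4.530e-07/-3.640e+00) = 10.860615
iter 5: u=1.618555  f(a)=+7.105e-15  f'(a)=-3.640e+00  a ← 10.860615 − (+7.105e-15/-3.640e+00) = 10.860615
converged: |Δa| < 1e-12 after 5 iterations
sag = a·(cosh(S/(2a)) − 1) = 10.860615·(cosh(1.618555) − 1) = 17.615795
T_max/T_min = cosh(S/(2a)) = 2.621989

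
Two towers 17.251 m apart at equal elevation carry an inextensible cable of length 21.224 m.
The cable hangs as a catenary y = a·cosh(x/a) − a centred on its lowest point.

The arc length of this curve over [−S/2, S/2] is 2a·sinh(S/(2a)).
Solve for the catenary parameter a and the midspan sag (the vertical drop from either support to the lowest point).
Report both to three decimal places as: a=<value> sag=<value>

a=7.579 sag=5.462

seed: a₀ = √(S³/(24(L−S))) = √(17.251³/(24·3.973)) = 7.337642
iter 1: u=1.175514  f(a)=+2.837e-01  f'(a)=-1.240e+00  a ← 7.337642 − (+2.837e-01/-1.240e+00) = 7.566415
iter 2: u=1.139972  f(a)=+1.381e-02  f'(a)=-1.122e+00  a ← 7.566415 − (+1.381e-02/-1.122e+00) = 7.578722
iter 3: u=1.138121  f(a)=+3.642e-05  f'(a)=-1.116e+00  a ← 7.578722 − (+3.642e-05/-1.116e+00) = 7.578754
iter 4: u=1.138116  f(a)=+2.548e-10  f'(a)=-1.116e+00  a ← 7.578754 − (+2.548e-10/-1.116e+00) = 7.578754
iter 5: u=1.138116  f(a)=-3.553e-15  f'(a)=-1.116e+00  a ← 7.578754 − (-3.553e-15/-1.116e+00) = 7.578754
converged: |Δa| < 1e-12 after 5 iterations
sag = a·(cosh(S/(2a)) − 1) = 7.578754·(cosh(1.138116) − 1) = 5.461647
T_max/T_min = cosh(S/(2a)) = 1.720652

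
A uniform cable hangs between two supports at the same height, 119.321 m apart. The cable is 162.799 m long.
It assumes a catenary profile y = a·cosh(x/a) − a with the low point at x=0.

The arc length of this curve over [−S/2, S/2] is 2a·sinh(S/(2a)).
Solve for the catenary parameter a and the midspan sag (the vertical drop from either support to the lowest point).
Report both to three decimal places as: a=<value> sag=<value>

a=42.392 sag=49.385

seed: a₀ = √(S³/(24(L−S))) = √(119.321³/(24·43.478)) = 40.349200
iter 1: u=1.478604  f(a)=+5.008e+00  f'(a)=-2.665e+00  a ← 40.349200 − (+5.008e+00/-2.665e+00) = 42.228607
iter 2: u=1.412798  f(a)=+3.711e-01  f'(a)=-2.283e+00  a ← 42.228607 − (+3.711e-01/-2.283e+00) = 42.391177
iter 3: u=1.407380  f(a)=+2.399e-03  f'(a)=-2.254e+00  a ← 42.391177 − (+2.399e-03/-2.254e+00) = 42.392242
iter 4: u=1.407345  f(a)=+1.017e-07  f'(a)=-2.253e+00  a ← 42.392242 − (+1.017e-07/-2.253e+00) = 42.392242
iter 5: u=1.407345  f(a)=-2.842e-14  f'(a)=-2.253e+00  a ← 42.392242 − (-2.842e-14/-2.253e+00) = 42.392242
converged: |Δa| < 1e-12 after 5 iterations
sag = a·(cosh(S/(2a)) − 1) = 42.392242·(cosh(1.407345) − 1) = 49.384557
T_max/T_min = cosh(S/(2a)) = 2.164943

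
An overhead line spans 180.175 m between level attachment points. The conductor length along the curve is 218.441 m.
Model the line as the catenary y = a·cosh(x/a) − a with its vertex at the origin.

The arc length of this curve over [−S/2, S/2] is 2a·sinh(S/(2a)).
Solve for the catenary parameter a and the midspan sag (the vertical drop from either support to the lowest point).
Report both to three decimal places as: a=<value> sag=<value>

a=82.232 sag=54.484

seed: a₀ = √(S³/(24(L−S))) = √(180.175³/(24·38.266)) = 79.804915
iter 1: u=1.128847  f(a)=+2.513e+00  f'(a)=-1.087e+00  a ← 79.804915 − (+2.513e+00/-1.087e+00) = 82.117397
iter 2: u=1.097057  f(a)=+1.134e-01  f'(a)=-9.908e-01  a ← 82.117397 − (+1.134e-01/-9.908e-01) = 82.231832
iter 3: u=1.095531  f(a)=+2.549e-04  f'(a)=-9.864e-01  a ← 82.231832 − (+2.549e-04/-9.864e-01) = 82.232090
iter 4: u=1.095527  f(a)=+1.294e-09  f'(a)=-9.864e-01  a ← 82.232090 − (+1.294e-09/-9.864e-01) = 82.232090
iter 5: u=1.095527  f(a)=+5.684e-14  f'(a)=-9.864e-01  a ← 82.232090 − (+5.684e-14/-9.864e-01) = 82.232090
converged: |Δa| < 1e-12 after 5 iterations
sag = a·(cosh(S/(2a)) − 1) = 82.232090·(cosh(1.095527) − 1) = 54.483799
T_max/T_min = cosh(S/(2a)) = 1.662561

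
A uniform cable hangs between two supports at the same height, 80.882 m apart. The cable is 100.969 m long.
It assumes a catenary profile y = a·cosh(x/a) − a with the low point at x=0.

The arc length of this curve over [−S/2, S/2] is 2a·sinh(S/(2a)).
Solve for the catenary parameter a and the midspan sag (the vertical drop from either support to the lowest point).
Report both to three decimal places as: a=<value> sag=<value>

a=34.299 sag=26.735

seed: a₀ = √(S³/(24(L−S))) = √(80.882³/(24·20.087)) = 33.129483
iter 1: u=1.220695  f(a)=+1.551e+00  f'(a)=-1.403e+00  a ← 33.129483 − (+1.551e+00/-1.403e+00) = 34.234651
iter 2: u=1.181289  f(a)=+8.098e-02  f'(a)=-1.260e+00  a ← 34.234651 − (+8.098e-02/-1.260e+00) = 34.298913
iter 3: u=1.179075  f(a)=+2.477e-04  f'(a)=-1.252e+00  a ← 34.298913 − (+2.477e-04/-1.252e+00) = 34.299111
iter 4: u=1.179068  f(a)=+2.334e-09  f'(a)=-1.252e+00  a ← 34.299111 − (+2.334e-09/-1.252e+00) = 34.299111
iter 5: u=1.179068  f(a)=-1.421e-14  f'(a)=-1.252e+00  a ← 34.299111 − (-1.421e-14/-1.252e+00) = 34.299111
converged: |Δa| < 1e-12 after 5 iterations
sag = a·(cosh(S/(2a)) − 1) = 34.299111·(cosh(1.179068) − 1) = 26.734599
T_max/T_min = cosh(S/(2a)) = 1.779455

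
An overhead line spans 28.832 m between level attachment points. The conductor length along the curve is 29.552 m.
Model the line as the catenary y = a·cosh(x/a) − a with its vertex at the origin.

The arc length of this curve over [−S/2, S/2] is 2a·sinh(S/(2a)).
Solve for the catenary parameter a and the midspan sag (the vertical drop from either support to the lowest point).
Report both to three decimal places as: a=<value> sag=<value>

seed: a₀ = √(S³/(24(L−S))) = √(28.832³/(24·0.720)) = 37.242625
iter 1: u=0.387083  f(a)=+5.413e-03  f'(a)=-3.925e-02  a ← 37.242625 − (+5.413e-03/-3.925e-02) = 37.380551
iter 2: u=0.385655  f(a)=+3.022e-05  f'(a)=-3.881e-02  a ← 37.380551 − (+3.022e-05/-3.881e-02) = 37.381330
iter 3: u=0.385647  f(a)=+9.535e-10  f'(a)=-3.881e-02  a ← 37.381330 − (+9.535e-10/-3.881e-02) = 37.381330
iter 4: u=0.385647  f(a)=-3.553e-15  f'(a)=-3.881e-02  a ← 37.381330 − (-3.553e-15/-3.881e-02) = 37.381330
converged: |Δa| < 1e-12 after 4 iterations
sag = a·(cosh(S/(2a)) − 1) = 37.381330·(cosh(0.385647) − 1) = 2.814366
T_max/T_min = cosh(S/(2a)) = 1.075288

a=37.381 sag=2.814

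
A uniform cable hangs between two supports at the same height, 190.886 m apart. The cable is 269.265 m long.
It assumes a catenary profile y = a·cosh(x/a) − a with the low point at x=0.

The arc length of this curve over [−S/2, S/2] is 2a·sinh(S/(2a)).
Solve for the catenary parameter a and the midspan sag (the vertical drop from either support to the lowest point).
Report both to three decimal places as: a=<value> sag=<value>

seed: a₀ = √(S³/(24(L−S))) = √(190.886³/(24·78.379)) = 60.807288
iter 1: u=1.569598  f(a)=+1.024e+01  f'(a)=-3.272e+00  a ← 60.807288 − (+1.024e+01/-3.272e+00) = 63.937604
iter 2: u=1.492752  f(a)=+8.439e-01  f'(a)=-2.753e+00  a ← 63.937604 − (+8.439e-01/-2.753e+00) = 64.244195
iter 3: u=1.485628  f(a)=+6.869e-03  f'(a)=-2.708e+00  a ← 64.244195 − (+6.869e-03/-2.708e+00) = 64.246732
iter 4: u=1.485570  f(a)=+4.632e-07  f'(a)=-2.708e+00  a ← 64.246732 − (+4.632e-07/-2.708e+00) = 64.246732
iter 5: u=1.485570  f(a)=+5.684e-14  f'(a)=-2.708e+00  a ← 64.246732 − (+5.684e-14/-2.708e+00) = 64.246732
converged: |Δa| < 1e-12 after 5 iterations
sag = a·(cosh(S/(2a)) − 1) = 64.246732·(cosh(1.485570) − 1) = 84.929515
T_max/T_min = cosh(S/(2a)) = 2.321927

a=64.247 sag=84.930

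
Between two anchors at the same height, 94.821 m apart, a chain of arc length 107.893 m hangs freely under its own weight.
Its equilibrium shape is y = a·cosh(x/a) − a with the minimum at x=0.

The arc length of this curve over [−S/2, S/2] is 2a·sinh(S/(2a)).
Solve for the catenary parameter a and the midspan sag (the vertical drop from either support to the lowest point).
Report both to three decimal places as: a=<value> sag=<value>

seed: a₀ = √(S³/(24(L−S))) = √(94.821³/(24·13.072)) = 52.129092
iter 1: u=0.909483  f(a)=+5.514e-01  f'(a)=-5.443e-01  a ← 52.129092 − (+5.514e-01/-5.443e-01) = 53.142227
iter 2: u=0.892144  f(a)=+1.649e-02  f'(a)=-5.121e-01  a ← 53.142227 − (+1.649e-02/-5.121e-01) = 53.174415
iter 3: u=0.891604  f(a)=+1.574e-05  f'(a)=-5.112e-01  a ← 53.174415 − (+1.574e-05/-5.112e-01) = 53.174446
iter 4: u=0.891603  f(a)=+1.438e-11  f'(a)=-5.112e-01  a ← 53.174446 − (+1.438e-11/-5.112e-01) = 53.174446
converged: |Δa| < 1e-12 after 4 iterations
sag = a·(cosh(S/(2a)) − 1) = 53.174446·(cosh(0.891603) − 1) = 22.573469
T_max/T_min = cosh(S/(2a)) = 1.424517

a=53.174 sag=22.573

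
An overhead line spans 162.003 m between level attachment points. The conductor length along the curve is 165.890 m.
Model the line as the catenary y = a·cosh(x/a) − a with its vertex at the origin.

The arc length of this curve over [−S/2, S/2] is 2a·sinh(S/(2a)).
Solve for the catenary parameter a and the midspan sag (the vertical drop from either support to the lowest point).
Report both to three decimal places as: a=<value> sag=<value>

a=214.251 sag=15.495

seed: a₀ = √(S³/(24(L−S))) = √(162.003³/(24·3.887)) = 213.487128
iter 1: u=0.379421  f(a)=+2.807e-02  f'(a)=-3.694e-02  a ← 213.487128 − (+2.807e-02/-3.694e-02) = 214.247111
iter 2: u=0.378075  f(a)=+1.506e-04  f'(a)=-3.655e-02  a ← 214.247111 − (+1.506e-04/-3.655e-02) = 214.251233
iter 3: u=0.378068  f(a)=+4.387e-09  f'(a)=-3.654e-02  a ← 214.251233 − (+4.387e-09/-3.654e-02) = 214.251233
iter 4: u=0.378068  f(a)=-2.842e-14  f'(a)=-3.654e-02  a ← 214.251233 − (-2.842e-14/-3.654e-02) = 214.251233
converged: |Δa| < 1e-12 after 4 iterations
sag = a·(cosh(S/(2a)) − 1) = 214.251233·(cosh(0.378068) − 1) = 15.495288
T_max/T_min = cosh(S/(2a)) = 1.072323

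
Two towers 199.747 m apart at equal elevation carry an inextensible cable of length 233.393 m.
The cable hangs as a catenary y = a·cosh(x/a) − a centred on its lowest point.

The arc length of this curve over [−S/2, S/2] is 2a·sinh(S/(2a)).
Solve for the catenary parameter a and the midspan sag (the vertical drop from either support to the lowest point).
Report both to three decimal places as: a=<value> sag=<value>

a=101.764 sag=53.071

seed: a₀ = √(S³/(24(L−S))) = √(199.747³/(24·33.646)) = 99.345467
iter 1: u=1.005315  f(a)=+1.742e+00  f'(a)=-7.483e-01  a ← 99.345467 − (+1.742e+00/-7.483e-01) = 101.672952
iter 2: u=0.982302  f(a)=+6.309e-02  f'(a)=-6.950e-01  a ← 101.672952 − (+6.309e-02/-6.950e-01) = 101.763726
iter 3: u=0.981425  f(a)=+8.966e-05  f'(a)=-6.930e-01  a ← 101.763726 − (+8.966e-05/-6.930e-01) = 101.763855
iter 4: u=0.981424  f(a)=+1.817e-10  f'(a)=-6.930e-01  a ← 101.763855 − (+1.817e-10/-6.930e-01) = 101.763855
iter 5: u=0.981424  f(a)=-5.684e-14  f'(a)=-6.930e-01  a ← 101.763855 − (-5.684e-14/-6.930e-01) = 101.763855
converged: |Δa| < 1e-12 after 5 iterations
sag = a·(cosh(S/(2a)) − 1) = 101.763855·(cosh(0.981424) − 1) = 53.071397
T_max/T_min = cosh(S/(2a)) = 1.521515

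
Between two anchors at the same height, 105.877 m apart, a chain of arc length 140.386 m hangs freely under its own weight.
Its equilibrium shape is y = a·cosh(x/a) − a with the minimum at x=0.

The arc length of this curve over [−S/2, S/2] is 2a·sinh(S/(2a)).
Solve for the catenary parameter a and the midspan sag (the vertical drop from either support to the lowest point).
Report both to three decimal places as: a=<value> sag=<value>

a=39.583 sag=41.002

seed: a₀ = √(S³/(24(L−S))) = √(105.877³/(24·34.509)) = 37.855643
iter 1: u=1.398431  f(a)=+3.536e+00  f'(a)=-2.206e+00  a ← 37.855643 − (+3.536e+00/-2.206e+00) = 39.458759
iter 2: u=1.341616  f(a)=+2.370e-01  f'(a)=-1.919e+00  a ← 39.458759 − (+2.370e-01/-1.919e+00) = 39.582269
iter 3: u=1.337430  f(a)=+1.234e-03  f'(a)=-1.899e+00  a ← 39.582269 − (+1.234e-03/-1.899e+00) = 39.582919
iter 4: u=1.337408  f(a)=+3.384e-08  f'(a)=-1.899e+00  a ← 39.582919 − (+3.384e-08/-1.899e+00) = 39.582919
iter 5: u=1.337408  f(a)=+0.000e+00  f'(a)=-1.899e+00  a ← 39.582919 − (+0.000e+00/-1.899e+00) = 39.582919
converged: |Δa| < 1e-12 after 5 iterations
sag = a·(cosh(S/(2a)) − 1) = 39.582919·(cosh(1.337408) − 1) = 41.001600
T_max/T_min = cosh(S/(2a)) = 2.035841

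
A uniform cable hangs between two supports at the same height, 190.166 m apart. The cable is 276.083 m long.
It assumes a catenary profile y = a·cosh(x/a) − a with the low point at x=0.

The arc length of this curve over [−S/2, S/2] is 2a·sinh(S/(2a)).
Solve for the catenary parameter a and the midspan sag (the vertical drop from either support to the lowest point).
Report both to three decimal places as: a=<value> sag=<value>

seed: a₀ = √(S³/(24(L−S))) = √(190.166³/(24·85.917)) = 57.750285
iter 1: u=1.646451  f(a)=+1.243e+01  f'(a)=-3.864e+00  a ← 57.750285 − (+1.243e+01/-3.864e+00) = 60.965919
iter 2: u=1.559609  f(a)=+1.113e+00  f'(a)=-3.200e+00  a ← 60.965919 − (+1.113e+00/-3.200e+00) = 61.313833
iter 3: u=1.550759  f(a)=+1.088e-02  f'(a)=-3.138e+00  a ← 61.313833 − (+1.088e-02/-3.138e+00) = 61.317301
iter 4: u=1.550672  f(a)=+1.062e-06  f'(a)=-3.137e+00  a ← 61.317301 − (+1.062e-06/-3.137e+00) = 61.317301
iter 5: u=1.550672  f(a)=-5.684e-14  f'(a)=-3.137e+00  a ← 61.317301 − (-5.684e-14/-3.137e+00) = 61.317301
converged: |Δa| < 1e-12 after 5 iterations
sag = a·(cosh(S/(2a)) − 1) = 61.317301·(cosh(1.550672) − 1) = 89.729934
T_max/T_min = cosh(S/(2a)) = 2.463371

a=61.317 sag=89.730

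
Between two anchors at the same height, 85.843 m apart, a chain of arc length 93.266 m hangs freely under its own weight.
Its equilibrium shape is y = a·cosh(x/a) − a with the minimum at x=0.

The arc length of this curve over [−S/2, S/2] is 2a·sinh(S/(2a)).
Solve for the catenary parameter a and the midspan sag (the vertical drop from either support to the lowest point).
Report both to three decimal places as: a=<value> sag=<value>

seed: a₀ = √(S³/(24(L−S))) = √(85.843³/(24·7.423)) = 59.588435
iter 1: u=0.720299  f(a)=+1.950e-01  f'(a)=-2.623e-01  a ← 59.588435 − (+1.950e-01/-2.623e-01) = 60.331677
iter 2: u=0.711426  f(a)=+3.708e-03  f'(a)=-2.524e-01  a ← 60.331677 − (+3.708e-03/-2.524e-01) = 60.346365
iter 3: u=0.711252  f(a)=+1.399e-06  f'(a)=-2.522e-01  a ← 60.346365 − (+1.399e-06/-2.522e-01) = 60.346371
iter 4: u=0.711252  f(a)=+1.990e-13  f'(a)=-2.522e-01  a ← 60.346371 − (+1.990e-13/-2.522e-01) = 60.346371
converged: |Δa| < 1e-12 after 4 iterations
sag = a·(cosh(S/(2a)) − 1) = 60.346371·(cosh(0.711252) − 1) = 15.918439
T_max/T_min = cosh(S/(2a)) = 1.263785

a=60.346 sag=15.918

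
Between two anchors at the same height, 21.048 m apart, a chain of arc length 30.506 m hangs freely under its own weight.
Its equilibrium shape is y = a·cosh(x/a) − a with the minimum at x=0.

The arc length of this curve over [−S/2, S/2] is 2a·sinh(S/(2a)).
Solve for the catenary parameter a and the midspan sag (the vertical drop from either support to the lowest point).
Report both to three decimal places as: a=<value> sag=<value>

a=6.803 sag=9.898

seed: a₀ = √(S³/(24(L−S))) = √(21.048³/(24·9.458)) = 6.409306
iter 1: u=1.641988  f(a)=+1.360e+00  f'(a)=-3.828e+00  a ← 6.409306 − (+1.360e+00/-3.828e+00) = 6.764614
iter 2: u=1.555743  f(a)=+1.213e-01  f'(a)=-3.173e+00  a ← 6.764614 − (+1.213e-01/-3.173e+00) = 6.802840
iter 3: u=1.547001  f(a)=+1.173e-03  f'(a)=-3.112e+00  a ← 6.802840 − (+1.173e-03/-3.112e+00) = 6.803217
iter 4: u=1.546915  f(a)=+1.121e-07  f'(a)=-3.111e+00  a ← 6.803217 − (+1.121e-07/-3.111e+00) = 6.803217
iter 5: u=1.546915  f(a)=-3.553e-15  f'(a)=-3.111e+00  a ← 6.803217 − (-3.553e-15/-3.111e+00) = 6.803217
converged: |Δa| < 1e-12 after 5 iterations
sag = a·(cosh(S/(2a)) − 1) = 6.803217·(cosh(1.546915) − 1) = 9.898213
T_max/T_min = cosh(S/(2a)) = 2.454931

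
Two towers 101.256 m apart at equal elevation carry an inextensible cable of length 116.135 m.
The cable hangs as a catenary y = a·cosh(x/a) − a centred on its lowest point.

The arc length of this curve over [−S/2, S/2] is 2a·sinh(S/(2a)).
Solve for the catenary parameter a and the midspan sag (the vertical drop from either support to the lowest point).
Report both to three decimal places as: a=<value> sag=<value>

a=55.069 sag=24.959

seed: a₀ = √(S³/(24(L−S))) = √(101.256³/(24·14.879)) = 53.918606
iter 1: u=0.938971  f(a)=+6.699e-01  f'(a)=-6.021e-01  a ← 53.918606 − (+6.699e-01/-6.021e-01) = 55.031094
iter 2: u=0.919989  f(a)=+2.129e-02  f'(a)=-5.644e-01  a ← 55.031094 − (+2.129e-02/-5.644e-01) = 55.068821
iter 3: u=0.919359  f(a)=+2.308e-05  f'(a)=-5.632e-01  a ← 55.068821 − (+2.308e-05/-5.632e-01) = 55.068862
iter 4: u=0.919358  f(a)=+2.720e-11  f'(a)=-5.632e-01  a ← 55.068862 − (+2.720e-11/-5.632e-01) = 55.068862
converged: |Δa| < 1e-12 after 4 iterations
sag = a·(cosh(S/(2a)) − 1) = 55.068862·(cosh(0.919358) − 1) = 24.958721
T_max/T_min = cosh(S/(2a)) = 1.453227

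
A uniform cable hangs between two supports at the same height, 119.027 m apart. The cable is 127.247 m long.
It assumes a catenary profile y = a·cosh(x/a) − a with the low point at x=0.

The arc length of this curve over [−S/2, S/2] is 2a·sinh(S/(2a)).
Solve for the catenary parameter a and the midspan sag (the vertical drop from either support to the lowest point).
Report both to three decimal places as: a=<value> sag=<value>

a=93.397 sag=19.612

seed: a₀ = √(S³/(24(L−S))) = √(119.027³/(24·8.220)) = 92.454212
iter 1: u=0.643708  f(a)=+1.720e-01  f'(a)=-1.853e-01  a ← 92.454212 − (+1.720e-01/-1.853e-01) = 93.382414
iter 2: u=0.637310  f(a)=+2.624e-03  f'(a)=-1.797e-01  a ← 93.382414 − (+2.624e-03/-1.797e-01) = 93.397020
iter 3: u=0.637210  f(a)=+6.321e-07  f'(a)=-1.796e-01  a ← 93.397020 − (+6.321e-07/-1.796e-01) = 93.397023
iter 4: u=0.637210  f(a)=+0.000e+00  f'(a)=-1.796e-01  a ← 93.397023 − (+0.000e+00/-1.796e-01) = 93.397023
converged: |Δa| < 1e-12 after 4 iterations
sag = a·(cosh(S/(2a)) − 1) = 93.397023·(cosh(0.637210) − 1) = 19.611621
T_max/T_min = cosh(S/(2a)) = 1.209981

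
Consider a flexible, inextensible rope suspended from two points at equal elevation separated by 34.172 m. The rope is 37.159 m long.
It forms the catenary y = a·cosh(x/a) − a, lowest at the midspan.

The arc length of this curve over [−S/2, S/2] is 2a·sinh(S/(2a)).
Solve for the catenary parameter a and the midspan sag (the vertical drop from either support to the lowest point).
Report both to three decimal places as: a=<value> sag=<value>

a=23.896 sag=6.373

seed: a₀ = √(S³/(24(L−S))) = √(34.172³/(24·2.987)) = 23.592956
iter 1: u=0.724199  f(a)=+7.931e-02  f'(a)=-2.667e-01  a ← 23.592956 − (+7.931e-02/-2.667e-01) = 23.890300
iter 2: u=0.715186  f(a)=+1.524e-03  f'(a)=-2.566e-01  a ← 23.890300 − (+1.524e-03/-2.566e-01) = 23.896241
iter 3: u=0.715008  f(a)=+5.875e-07  f'(a)=-2.564e-01  a ← 23.896241 − (+5.875e-07/-2.564e-01) = 23.896243
iter 4: u=0.715008  f(a)=+8.527e-14  f'(a)=-2.564e-01  a ← 23.896243 − (+8.527e-14/-2.564e-01) = 23.896243
converged: |Δa| < 1e-12 after 4 iterations
sag = a·(cosh(S/(2a)) − 1) = 23.896243·(cosh(0.715008) − 1) = 6.373019
T_max/T_min = cosh(S/(2a)) = 1.266695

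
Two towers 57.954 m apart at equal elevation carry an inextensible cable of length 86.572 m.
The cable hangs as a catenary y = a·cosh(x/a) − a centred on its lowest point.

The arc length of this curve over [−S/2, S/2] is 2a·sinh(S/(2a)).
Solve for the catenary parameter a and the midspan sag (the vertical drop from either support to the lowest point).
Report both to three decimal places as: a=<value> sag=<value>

a=17.962 sag=28.903

seed: a₀ = √(S³/(24(L−S))) = √(57.954³/(24·28.618)) = 16.834486
iter 1: u=1.721288  f(a)=+4.551e+00  f'(a)=-4.520e+00  a ← 16.834486 − (+4.551e+00/-4.520e+00) = 17.841416
iter 2: u=1.624142  f(a)=+4.403e-01  f'(a)=-3.684e+00  a ← 17.841416 − (+4.403e-01/-3.684e+00) = 17.960934
iter 3: u=1.613335  f(a)=+5.096e-03  f'(a)=-3.599e+00  a ← 17.960934 − (+5.096e-03/-3.599e+00) = 17.962350
iter 4: u=1.613208  f(a)=+7.000e-07  f'(a)=-3.598e+00  a ← 17.962350 − (+7.000e-07/-3.598e+00) = 17.962350
iter 5: u=1.613208  f(a)=+2.842e-14  f'(a)=-3.598e+00  a ← 17.962350 − (+2.842e-14/-3.598e+00) = 17.962350
converged: |Δa| < 1e-12 after 5 iterations
sag = a·(cosh(S/(2a)) − 1) = 17.962350·(cosh(1.613208) − 1) = 28.902603
T_max/T_min = cosh(S/(2a)) = 2.609066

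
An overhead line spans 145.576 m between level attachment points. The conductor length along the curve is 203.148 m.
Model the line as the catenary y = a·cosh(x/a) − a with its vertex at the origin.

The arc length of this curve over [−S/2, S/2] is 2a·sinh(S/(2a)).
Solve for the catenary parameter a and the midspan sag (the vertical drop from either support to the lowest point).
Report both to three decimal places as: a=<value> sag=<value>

seed: a₀ = √(S³/(24(L−S))) = √(145.576³/(24·57.572)) = 47.252348
iter 1: u=1.540410  f(a)=+7.229e+00  f'(a)=-3.066e+00  a ← 47.252348 − (+7.229e+00/-3.066e+00) = 49.610113
iter 2: u=1.467201  f(a)=+5.763e-01  f'(a)=-2.595e+00  a ← 49.610113 − (+5.763e-01/-2.595e+00) = 49.832192
iter 3: u=1.460662  f(a)=+4.364e-03  f'(a)=-2.556e+00  a ← 49.832192 − (+4.364e-03/-2.556e+00) = 49.833899
iter 4: u=1.460612  f(a)=+2.544e-07  f'(a)=-2.556e+00  a ← 49.833899 − (+2.544e-07/-2.556e+00) = 49.833899
iter 5: u=1.460612  f(a)=+0.000e+00  f'(a)=-2.556e+00  a ← 49.833899 − (+0.000e+00/-2.556e+00) = 49.833899
converged: |Δa| < 1e-12 after 5 iterations
sag = a·(cosh(S/(2a)) − 1) = 49.833899·(cosh(1.460612) − 1) = 63.306257
T_max/T_min = cosh(S/(2a)) = 2.270345

a=49.834 sag=63.306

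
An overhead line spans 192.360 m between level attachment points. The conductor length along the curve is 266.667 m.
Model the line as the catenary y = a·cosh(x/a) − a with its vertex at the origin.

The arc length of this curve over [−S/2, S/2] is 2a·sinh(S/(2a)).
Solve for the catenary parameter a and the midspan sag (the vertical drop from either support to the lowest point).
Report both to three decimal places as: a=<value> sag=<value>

a=66.553 sag=82.467

seed: a₀ = √(S³/(24(L−S))) = √(192.360³/(24·74.307)) = 63.175933
iter 1: u=1.522415  f(a)=+9.102e+00  f'(a)=-2.945e+00  a ← 63.175933 − (+9.102e+00/-2.945e+00) = 66.266908
iter 2: u=1.451403  f(a)=+7.106e-01  f'(a)=-2.501e+00  a ← 66.266908 − (+7.106e-01/-2.501e+00) = 66.551017
iter 3: u=1.445207  f(a)=+5.143e-03  f'(a)=-2.465e+00  a ← 66.551017 − (+5.143e-03/-2.465e+00) = 66.553103
iter 4: u=1.445162  f(a)=+2.736e-07  f'(a)=-2.465e+00  a ← 66.553103 − (+2.736e-07/-2.465e+00) = 66.553103
iter 5: u=1.445162  f(a)=+5.684e-14  f'(a)=-2.465e+00  a ← 66.553103 − (+5.684e-14/-2.465e+00) = 66.553103
converged: |Δa| < 1e-12 after 5 iterations
sag = a·(cosh(S/(2a)) − 1) = 66.553103·(cosh(1.445162) − 1) = 82.467492
T_max/T_min = cosh(S/(2a)) = 2.239123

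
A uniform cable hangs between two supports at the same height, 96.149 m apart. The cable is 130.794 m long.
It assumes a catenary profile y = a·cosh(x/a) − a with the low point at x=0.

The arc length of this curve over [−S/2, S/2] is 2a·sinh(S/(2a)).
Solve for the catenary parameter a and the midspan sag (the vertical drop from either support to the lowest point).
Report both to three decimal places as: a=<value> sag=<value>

seed: a₀ = √(S³/(24(L−S))) = √(96.149³/(24·34.645)) = 32.695746
iter 1: u=1.470359  f(a)=+3.944e+00  f'(a)=-2.614e+00  a ← 32.695746 − (+3.944e+00/-2.614e+00) = 34.204307
iter 2: u=1.405510  f(a)=+2.894e-01  f'(a)=-2.243e+00  a ← 34.204307 − (+2.894e-01/-2.243e+00) = 34.333291
iter 3: u=1.400230  f(a)=+1.831e-03  f'(a)=-2.215e+00  a ← 34.333291 − (+1.831e-03/-2.215e+00) = 34.334118
iter 4: u=1.400196  f(a)=+7.429e-08  f'(a)=-2.215e+00  a ← 34.334118 − (+7.429e-08/-2.215e+00) = 34.334118
iter 5: u=1.400196  f(a)=+2.842e-14  f'(a)=-2.215e+00  a ← 34.334118 − (+2.842e-14/-2.215e+00) = 34.334118
converged: |Δa| < 1e-12 after 5 iterations
sag = a·(cosh(S/(2a)) − 1) = 34.334118·(cosh(1.400196) − 1) = 39.527911
T_max/T_min = cosh(S/(2a)) = 2.151272

a=34.334 sag=39.528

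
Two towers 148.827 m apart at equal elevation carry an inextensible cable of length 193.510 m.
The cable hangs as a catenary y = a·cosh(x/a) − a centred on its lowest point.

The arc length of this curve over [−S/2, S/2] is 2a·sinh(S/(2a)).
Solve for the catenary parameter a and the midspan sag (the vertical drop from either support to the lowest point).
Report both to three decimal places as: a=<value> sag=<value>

a=57.785 sag=54.912

seed: a₀ = √(S³/(24(L−S))) = √(148.827³/(24·44.683)) = 55.442883
iter 1: u=1.342165  f(a)=+4.202e+00  f'(a)=-1.922e+00  a ← 55.442883 − (+4.202e+00/-1.922e+00) = 57.629480
iter 2: u=1.291240  f(a)=+2.613e-01  f'(a)=-1.689e+00  a ← 57.629480 − (+2.613e-01/-1.689e+00) = 57.784192
iter 3: u=1.287783  f(a)=+1.160e-03  f'(a)=-1.674e+00  a ← 57.784192 − (+1.160e-03/-1.674e+00) = 57.784885
iter 4: u=1.287768  f(a)=+2.305e-08  f'(a)=-1.674e+00  a ← 57.784885 − (+2.305e-08/-1.674e+00) = 57.784885
iter 5: u=1.287768  f(a)=+0.000e+00  f'(a)=-1.674e+00  a ← 57.784885 − (+0.000e+00/-1.674e+00) = 57.784885
converged: |Δa| < 1e-12 after 5 iterations
sag = a·(cosh(S/(2a)) − 1) = 57.784885·(cosh(1.287768) − 1) = 54.912156
T_max/T_min = cosh(S/(2a)) = 1.950286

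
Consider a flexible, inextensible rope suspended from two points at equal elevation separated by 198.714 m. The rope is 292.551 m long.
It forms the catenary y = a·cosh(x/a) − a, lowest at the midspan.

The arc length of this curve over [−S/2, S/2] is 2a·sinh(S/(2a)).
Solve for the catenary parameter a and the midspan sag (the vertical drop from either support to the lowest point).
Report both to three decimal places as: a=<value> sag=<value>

a=62.823 sag=96.372

seed: a₀ = √(S³/(24(L−S))) = √(198.714³/(24·93.837)) = 59.026906
iter 1: u=1.683249  f(a)=+1.423e+01  f'(a)=-4.176e+00  a ← 59.026906 − (+1.423e+01/-4.176e+00) = 62.433314
iter 2: u=1.591410  f(a)=+1.324e+00  f'(a)=-3.432e+00  a ← 62.433314 − (+1.324e+00/-3.432e+00) = 62.819240
iter 3: u=1.581633  f(a)=+1.408e-02  f'(a)=-3.359e+00  a ← 62.819240 − (+1.408e-02/-3.359e+00) = 62.823431
iter 4: u=1.581528  f(a)=+1.629e-06  f'(a)=-3.359e+00  a ← 62.823431 − (+1.629e-06/-3.359e+00) = 62.823432
iter 5: u=1.581528  f(a)=+5.684e-14  f'(a)=-3.359e+00  a ← 62.823432 − (+5.684e-14/-3.359e+00) = 62.823432
converged: |Δa| < 1e-12 after 5 iterations
sag = a·(cosh(S/(2a)) − 1) = 62.823432·(cosh(1.581528) − 1) = 96.372377
T_max/T_min = cosh(S/(2a)) = 2.534020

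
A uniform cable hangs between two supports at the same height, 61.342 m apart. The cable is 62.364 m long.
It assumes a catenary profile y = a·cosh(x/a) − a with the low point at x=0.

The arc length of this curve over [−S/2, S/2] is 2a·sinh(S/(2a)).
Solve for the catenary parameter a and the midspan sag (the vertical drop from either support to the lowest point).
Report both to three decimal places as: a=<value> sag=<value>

a=97.249 sag=4.877

seed: a₀ = √(S³/(24(L−S))) = √(61.342³/(24·1.022)) = 97.007615
iter 1: u=0.316171  f(a)=+5.120e-03  f'(a)=-2.128e-02  a ← 97.007615 − (+5.120e-03/-2.128e-02) = 97.248211
iter 2: u=0.315389  f(a)=+1.911e-05  f'(a)=-2.112e-02  a ← 97.248211 − (+1.911e-05/-2.112e-02) = 97.249116
iter 3: u=0.315386  f(a)=+2.685e-10  f'(a)=-2.112e-02  a ← 97.249116 − (+2.685e-10/-2.112e-02) = 97.249116
iter 4: u=0.315386  f(a)=+1.421e-14  f'(a)=-2.112e-02  a ← 97.249116 − (+1.421e-14/-2.112e-02) = 97.249116
converged: |Δa| < 1e-12 after 4 iterations
sag = a·(cosh(S/(2a)) − 1) = 97.249116·(cosh(0.315386) − 1) = 4.876824
T_max/T_min = cosh(S/(2a)) = 1.050148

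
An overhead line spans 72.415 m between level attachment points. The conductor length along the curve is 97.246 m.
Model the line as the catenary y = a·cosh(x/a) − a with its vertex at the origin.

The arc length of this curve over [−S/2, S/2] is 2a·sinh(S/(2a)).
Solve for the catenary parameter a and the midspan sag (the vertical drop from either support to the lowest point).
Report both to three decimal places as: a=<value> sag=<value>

seed: a₀ = √(S³/(24(L−S))) = √(72.415³/(24·24.831)) = 25.242948
iter 1: u=1.434361  f(a)=+2.683e+00  f'(a)=-2.403e+00  a ← 25.242948 − (+2.683e+00/-2.403e+00) = 26.359509
iter 2: u=1.373603  f(a)=+1.883e-01  f'(a)=-2.077e+00  a ← 26.359509 − (+1.883e-01/-2.077e+00) = 26.450185
iter 3: u=1.368894  f(a)=+1.082e-03  f'(a)=-2.053e+00  a ← 26.450185 − (+1.082e-03/-2.053e+00) = 26.450712
iter 4: u=1.368867  f(a)=+3.619e-08  f'(a)=-2.053e+00  a ← 26.450712 − (+3.619e-08/-2.053e+00) = 26.450712
iter 5: u=1.368867  f(a)=-1.421e-14  f'(a)=-2.053e+00  a ← 26.450712 − (-1.421e-14/-2.053e+00) = 26.450712
converged: |Δa| < 1e-12 after 5 iterations
sag = a·(cosh(S/(2a)) − 1) = 26.450712·(cosh(1.368867) − 1) = 28.901219
T_max/T_min = cosh(S/(2a)) = 2.092644

a=26.451 sag=28.901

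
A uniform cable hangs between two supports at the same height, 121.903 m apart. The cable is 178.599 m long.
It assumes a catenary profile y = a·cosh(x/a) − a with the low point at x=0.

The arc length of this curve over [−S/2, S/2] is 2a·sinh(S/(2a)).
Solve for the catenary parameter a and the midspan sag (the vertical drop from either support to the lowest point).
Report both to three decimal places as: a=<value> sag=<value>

seed: a₀ = √(S³/(24(L−S))) = √(121.903³/(24·56.696)) = 36.487135
iter 1: u=1.670493  f(a)=+8.457e+00  f'(a)=-4.066e+00  a ← 36.487135 − (+8.457e+00/-4.066e+00) = 38.567103
iter 2: u=1.580401  f(a)=+7.771e-01  f'(a)=-3.350e+00  a ← 38.567103 − (+7.771e-01/-3.350e+00) = 38.799045
iter 3: u=1.570954  f(a)=+8.026e-03  f'(a)=-3.281e+00  a ← 38.799045 − (+8.026e-03/-3.281e+00) = 38.801491
iter 4: u=1.570855  f(a)=+8.758e-07  f'(a)=-3.281e+00  a ← 38.801491 − (+8.758e-07/-3.281e+00) = 38.801491
iter 5: u=1.570855  f(a)=+0.000e+00  f'(a)=-3.281e+00  a ← 38.801491 − (+0.000e+00/-3.281e+00) = 38.801491
converged: |Δa| < 1e-12 after 5 iterations
sag = a·(cosh(S/(2a)) − 1) = 38.801491·(cosh(1.570855) − 1) = 58.563576
T_max/T_min = cosh(S/(2a)) = 2.509313

a=38.801 sag=58.564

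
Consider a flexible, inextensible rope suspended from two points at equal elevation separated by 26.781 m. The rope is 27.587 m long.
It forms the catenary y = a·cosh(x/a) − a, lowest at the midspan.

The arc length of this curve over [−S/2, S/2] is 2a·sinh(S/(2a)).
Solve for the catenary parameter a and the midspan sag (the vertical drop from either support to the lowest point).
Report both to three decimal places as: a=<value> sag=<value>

seed: a₀ = √(S³/(24(L−S))) = √(26.781³/(24·0.806)) = 31.511352
iter 1: u=0.424942  f(a)=+7.309e-03  f'(a)=-5.209e-02  a ← 31.511352 − (+7.309e-03/-5.209e-02) = 31.651670
iter 2: u=0.423058  f(a)=+4.911e-05  f'(a)=-5.139e-02  a ← 31.651670 − (+4.911e-05/-5.139e-02) = 31.652626
iter 3: u=0.423045  f(a)=+2.250e-09  f'(a)=-5.138e-02  a ← 31.652626 − (+2.250e-09/-5.138e-02) = 31.652626
iter 4: u=0.423045  f(a)=+0.000e+00  f'(a)=-5.138e-02  a ← 31.652626 − (+0.000e+00/-5.138e-02) = 31.652626
converged: |Δa| < 1e-12 after 4 iterations
sag = a·(cosh(S/(2a)) − 1) = 31.652626·(cosh(0.423045) − 1) = 2.874890
T_max/T_min = cosh(S/(2a)) = 1.090826

a=31.653 sag=2.875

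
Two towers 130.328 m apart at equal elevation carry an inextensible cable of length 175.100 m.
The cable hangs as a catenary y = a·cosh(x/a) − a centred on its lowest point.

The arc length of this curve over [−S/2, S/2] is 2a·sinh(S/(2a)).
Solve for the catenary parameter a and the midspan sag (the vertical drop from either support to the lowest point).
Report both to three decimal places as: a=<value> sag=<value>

seed: a₀ = √(S³/(24(L−S))) = √(130.328³/(24·44.772)) = 45.388698
iter 1: u=1.435688  f(a)=+4.847e+00  f'(a)=-2.411e+00  a ← 45.388698 − (+4.847e+00/-2.411e+00) = 47.399532
iter 2: u=1.374781  f(a)=+3.407e-01  f'(a)=-2.083e+00  a ← 47.399532 − (+3.407e-01/-2.083e+00) = 47.563146
iter 3: u=1.370052  f(a)=+1.965e-03  f'(a)=-2.059e+00  a ← 47.563146 − (+1.965e-03/-2.059e+00) = 47.564101
iter 4: u=1.370025  f(a)=+6.619e-08  f'(a)=-2.058e+00  a ← 47.564101 − (+6.619e-08/-2.058e+00) = 47.564101
iter 5: u=1.370025  f(a)=+0.000e+00  f'(a)=-2.058e+00  a ← 47.564101 − (+0.000e+00/-2.058e+00) = 47.564101
converged: |Δa| < 1e-12 after 5 iterations
sag = a·(cosh(S/(2a)) − 1) = 47.564101·(cosh(1.370025) − 1) = 52.071968
T_max/T_min = cosh(S/(2a)) = 2.094775

a=47.564 sag=52.072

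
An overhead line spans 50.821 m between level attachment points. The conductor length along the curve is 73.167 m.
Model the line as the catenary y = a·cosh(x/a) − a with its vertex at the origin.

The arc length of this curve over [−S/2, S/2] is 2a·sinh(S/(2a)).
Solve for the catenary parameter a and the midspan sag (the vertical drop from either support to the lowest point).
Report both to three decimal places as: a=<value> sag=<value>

seed: a₀ = √(S³/(24(L−S))) = √(50.821³/(24·22.346)) = 15.644414
iter 1: u=1.624254  f(a)=+3.140e+00  f'(a)=-3.685e+00  a ← 15.644414 − (+3.140e+00/-3.685e+00) = 16.496456
iter 2: u=1.540361  f(a)=+2.748e-01  f'(a)=-3.066e+00  a ← 16.496456 − (+2.748e-01/-3.066e+00) = 16.586072
iter 3: u=1.532038  f(a)=+2.550e-03  f'(a)=-3.009e+00  a ← 16.586072 − (+2.550e-03/-3.009e+00) = 16.586919
iter 4: u=1.531960  f(a)=+2.241e-07  f'(a)=-3.009e+00  a ← 16.586919 − (+2.241e-07/-3.009e+00) = 16.586919
iter 5: u=1.531960  f(a)=-1.421e-14  f'(a)=-3.009e+00  a ← 16.586919 − (-1.421e-14/-3.009e+00) = 16.586919
converged: |Δa| < 1e-12 after 5 iterations
sag = a·(cosh(S/(2a)) − 1) = 16.586919·(cosh(1.531960) − 1) = 23.581207
T_max/T_min = cosh(S/(2a)) = 2.421675

a=16.587 sag=23.581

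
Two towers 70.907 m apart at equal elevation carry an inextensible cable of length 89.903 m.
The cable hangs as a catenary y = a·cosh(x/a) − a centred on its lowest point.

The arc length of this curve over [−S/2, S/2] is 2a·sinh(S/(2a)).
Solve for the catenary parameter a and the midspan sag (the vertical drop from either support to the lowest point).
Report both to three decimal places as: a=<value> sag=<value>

a=29.025 sag=24.483

seed: a₀ = √(S³/(24(L−S))) = √(70.907³/(24·18.996)) = 27.963850
iter 1: u=1.267833  f(a)=+1.586e+00  f'(a)=-1.590e+00  a ← 27.963850 − (+1.586e+00/-1.590e+00) = 28.961681
iter 2: u=1.224152  f(a)=+8.887e-02  f'(a)=-1.416e+00  a ← 28.961681 − (+8.887e-02/-1.416e+00) = 29.024428
iter 3: u=1.221506  f(a)=+3.155e-04  f'(a)=-1.406e+00  a ← 29.024428 − (+3.155e-04/-1.406e+00) = 29.024652
iter 4: u=1.221496  f(a)=+4.007e-09  f'(a)=-1.406e+00  a ← 29.024652 − (+4.007e-09/-1.406e+00) = 29.024652
iter 5: u=1.221496  f(a)=-1.421e-14  f'(a)=-1.406e+00  a ← 29.024652 − (-1.421e-14/-1.406e+00) = 29.024652
converged: |Δa| < 1e-12 after 5 iterations
sag = a·(cosh(S/(2a)) − 1) = 29.024652·(cosh(1.221496) − 1) = 24.482990
T_max/T_min = cosh(S/(2a)) = 1.843524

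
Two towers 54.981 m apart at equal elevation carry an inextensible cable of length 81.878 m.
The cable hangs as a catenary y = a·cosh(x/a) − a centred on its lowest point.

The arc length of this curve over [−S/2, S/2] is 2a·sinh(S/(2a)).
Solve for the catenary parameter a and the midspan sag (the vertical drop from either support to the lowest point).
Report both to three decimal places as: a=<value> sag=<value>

seed: a₀ = √(S³/(24(L−S))) = √(54.981³/(24·26.897)) = 16.045801
iter 1: u=1.713252  f(a)=+4.235e+00  f'(a)=-4.446e+00  a ← 16.045801 − (+4.235e+00/-4.446e+00) = 16.998415
iter 2: u=1.617239  f(a)=+4.064e-01  f'(a)=-3.630e+00  a ← 16.998415 − (+4.064e-01/-3.630e+00) = 17.110389
iter 3: u=1.606656  f(a)=+4.621e-03  f'(a)=-3.548e+00  a ← 17.110389 − (+4.621e-03/-3.548e+00) = 17.111691
iter 4: u=1.606533  f(a)=+6.124e-07  f'(a)=-3.547e+00  a ← 17.111691 − (+6.124e-07/-3.547e+00) = 17.111691
iter 5: u=1.606533  f(a)=+0.000e+00  f'(a)=-3.547e+00  a ← 17.111691 − (+0.000e+00/-3.547e+00) = 17.111691
converged: |Δa| < 1e-12 after 5 iterations
sag = a·(cosh(S/(2a)) − 1) = 17.111691·(cosh(1.606533) − 1) = 27.259602
T_max/T_min = cosh(S/(2a)) = 2.593040

a=17.112 sag=27.260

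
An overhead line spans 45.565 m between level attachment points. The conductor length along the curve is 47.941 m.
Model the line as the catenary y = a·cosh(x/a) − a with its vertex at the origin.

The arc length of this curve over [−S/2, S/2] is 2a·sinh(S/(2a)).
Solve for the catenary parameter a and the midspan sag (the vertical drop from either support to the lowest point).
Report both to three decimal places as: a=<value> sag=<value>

seed: a₀ = √(S³/(24(L−S))) = √(45.565³/(24·2.376)) = 40.730358
iter 1: u=0.559349  f(a)=+3.745e-02  f'(a)=-1.204e-01  a ← 40.730358 − (+3.745e-02/-1.204e-01) = 41.041482
iter 2: u=0.555109  f(a)=+4.334e-04  f'(a)=-1.176e-01  a ← 41.041482 − (+4.334e-04/-1.176e-01) = 41.045168
iter 3: u=0.555059  f(a)=+5.957e-08  f'(a)=-1.176e-01  a ← 41.045168 − (+5.957e-08/-1.176e-01) = 41.045168
iter 4: u=0.555059  f(a)=+7.105e-15  f'(a)=-1.176e-01  a ← 41.045168 − (+7.105e-15/-1.176e-01) = 41.045168
converged: |Δa| < 1e-12 after 4 iterations
sag = a·(cosh(S/(2a)) − 1) = 41.045168·(cosh(0.555059) − 1) = 6.486828
T_max/T_min = cosh(S/(2a)) = 1.158041

a=41.045 sag=6.487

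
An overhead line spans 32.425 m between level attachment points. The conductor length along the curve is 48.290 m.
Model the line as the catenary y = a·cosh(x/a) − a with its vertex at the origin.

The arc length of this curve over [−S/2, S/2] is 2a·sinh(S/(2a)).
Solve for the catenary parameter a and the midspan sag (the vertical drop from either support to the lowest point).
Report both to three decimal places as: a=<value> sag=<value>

seed: a₀ = √(S³/(24(L−S))) = √(32.425³/(24·15.865)) = 9.462248
iter 1: u=1.713388  f(a)=+2.498e+00  f'(a)=-4.447e+00  a ← 9.462248 − (+2.498e+00/-4.447e+00) = 10.024078
iter 2: u=1.617356  f(a)=+2.398e-01  f'(a)=-3.631e+00  a ← 10.024078 − (+2.398e-01/-3.631e+00) = 10.090128
iter 3: u=1.606769  f(a)=+2.727e-03  f'(a)=-3.549e+00  a ← 10.090128 − (+2.727e-03/-3.549e+00) = 10.090897
iter 4: u=1.606646  f(a)=+3.617e-07  f'(a)=-3.548e+00  a ← 10.090897 − (+3.617e-07/-3.548e+00) = 10.090897
iter 5: u=1.606646  f(a)=+0.000e+00  f'(a)=-3.548e+00  a ← 10.090897 − (+0.000e+00/-3.548e+00) = 10.090897
converged: |Δa| < 1e-12 after 5 iterations
sag = a·(cosh(S/(2a)) − 1) = 10.090897·(cosh(1.606646) − 1) = 16.077925
T_max/T_min = cosh(S/(2a)) = 2.593310

a=10.091 sag=16.078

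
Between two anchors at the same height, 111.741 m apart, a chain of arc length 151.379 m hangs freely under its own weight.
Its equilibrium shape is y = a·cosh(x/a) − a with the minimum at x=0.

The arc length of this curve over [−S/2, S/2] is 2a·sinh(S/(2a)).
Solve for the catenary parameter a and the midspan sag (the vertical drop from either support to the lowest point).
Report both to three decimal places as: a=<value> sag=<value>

seed: a₀ = √(S³/(24(L−S))) = √(111.741³/(24·39.638)) = 38.296346
iter 1: u=1.458899  f(a)=+4.438e+00  f'(a)=-2.546e+00  a ← 38.296346 − (+4.438e+00/-2.546e+00) = 40.039994
iter 2: u=1.395367  f(a)=+3.211e-01  f'(a)=-2.189e+00  a ← 40.039994 − (+3.211e-01/-2.189e+00) = 40.186673
iter 3: u=1.390274  f(a)=+1.971e-03  f'(a)=-2.163e+00  a ← 40.186673 − (+1.971e-03/-2.163e+00) = 40.187585
iter 4: u=1.390243  f(a)=+7.524e-08  f'(a)=-2.162e+00  a ← 40.187585 − (+7.524e-08/-2.162e+00) = 40.187585
iter 5: u=1.390243  f(a)=+0.000e+00  f'(a)=-2.162e+00  a ← 40.187585 − (+0.000e+00/-2.162e+00) = 40.187585
converged: |Δa| < 1e-12 after 5 iterations
sag = a·(cosh(S/(2a)) − 1) = 40.187585·(cosh(1.390243) − 1) = 45.509220
T_max/T_min = cosh(S/(2a)) = 2.132420

a=40.188 sag=45.509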